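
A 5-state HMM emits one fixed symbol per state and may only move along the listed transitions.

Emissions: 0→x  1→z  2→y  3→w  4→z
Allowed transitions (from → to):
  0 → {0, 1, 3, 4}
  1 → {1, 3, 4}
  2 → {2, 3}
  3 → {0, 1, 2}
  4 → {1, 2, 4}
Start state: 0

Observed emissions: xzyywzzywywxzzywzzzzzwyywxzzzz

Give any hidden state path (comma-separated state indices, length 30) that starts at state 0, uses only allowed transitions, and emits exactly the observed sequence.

0,4,2,2,3,1,4,2,3,2,3,0,1,4,2,3,1,1,1,4,1,3,2,2,3,0,1,4,1,4

  pos 0: x in {0}, choose 0; start
  pos 1: z in {1,4}, choose 4; 0->4 ok
  pos 2: y in {2}, choose 2; 4->2 ok
  pos 3: y in {2}, choose 2; 2->2 ok
  pos 4: w in {3}, choose 3; 2->3 ok
  pos 5: z in {1,4}, choose 1; 3->1 ok
  pos 6: z in {1,4}, choose 4; 1->4 ok
  pos 7: y in {2}, choose 2; 4->2 ok
  pos 8: w in {3}, choose 3; 2->3 ok
  pos 9: y in {2}, choose 2; 3->2 ok
  pos 10: w in {3}, choose 3; 2->3 ok
  pos 11: x in {0}, choose 0; 3->0 ok
  pos 12: z in {1,4}, choose 1; 0->1 ok
  pos 13: z in {1,4}, choose 4; 1->4 ok
  pos 14: y in {2}, choose 2; 4->2 ok
  pos 15: w in {3}, choose 3; 2->3 ok
  pos 16: z in {1,4}, choose 1; 3->1 ok
  pos 17: z in {1,4}, choose 1; 1->1 ok
  pos 18: z in {1,4}, choose 1; 1->1 ok
  pos 19: z in {1,4}, choose 4; 1->4 ok
  pos 20: z in {1,4}, choose 1; 4->1 ok
  pos 21: w in {3}, choose 3; 1->3 ok
  pos 22: y in {2}, choose 2; 3->2 ok
  pos 23: y in {2}, choose 2; 2->2 ok
  pos 24: w in {3}, choose 3; 2->3 ok
  pos 25: x in {0}, choose 0; 3->0 ok
  pos 26: z in {1,4}, choose 1; 0->1 ok
  pos 27: z in {1,4}, choose 4; 1->4 ok
  pos 28: z in {1,4}, choose 1; 4->1 ok
  pos 29: z in {1,4}, choose 4; 1->4 ok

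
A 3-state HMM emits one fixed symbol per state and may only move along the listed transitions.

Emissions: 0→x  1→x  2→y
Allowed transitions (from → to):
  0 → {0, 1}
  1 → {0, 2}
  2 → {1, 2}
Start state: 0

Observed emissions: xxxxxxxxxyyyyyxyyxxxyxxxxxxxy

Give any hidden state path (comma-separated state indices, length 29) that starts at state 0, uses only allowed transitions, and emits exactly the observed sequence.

  [0] x  {0,1}  => 0  start
  [1] x  {0,1}  => 0  0->0 ok
  [2] x  {0,1}  => 0  0->0 ok
  [3] x  {0,1}  => 0  0->0 ok
  [4] x  {0,1}  => 0  0->0 ok
  [5] x  {0,1}  => 0  0->0 ok
  [6] x  {0,1}  => 1  0->1 ok
  [7] x  {0,1}  => 0  1->0 ok
  [8] x  {0,1}  => 1  0->1 ok
  [9] y  {2}  => 2  1->2 ok
  [10] y  {2}  => 2  2->2 ok
  [11] y  {2}  => 2  2->2 ok
  [12] y  {2}  => 2  2->2 ok
  [13] y  {2}  => 2  2->2 ok
  [14] x  {0,1}  => 1  2->1 ok
  [15] y  {2}  => 2  1->2 ok
  [16] y  {2}  => 2  2->2 ok
  [17] x  {0,1}  => 1  2->1 ok
  [18] x  {0,1}  => 0  1->0 ok
  [19] x  {0,1}  => 1  0->1 ok
  [20] y  {2}  => 2  1->2 ok
  [21] x  {0,1}  => 1  2->1 ok
  [22] x  {0,1}  => 0  1->0 ok
  [23] x  {0,1}  => 1  0->1 ok
  [24] x  {0,1}  => 0  1->0 ok
  [25] x  {0,1}  => 0  0->0 ok
  [26] x  {0,1}  => 0  0->0 ok
  [27] x  {0,1}  => 1  0->1 ok
  [28] y  {2}  => 2  1->2 ok

0,0,0,0,0,0,1,0,1,2,2,2,2,2,1,2,2,1,0,1,2,1,0,1,0,0,0,1,2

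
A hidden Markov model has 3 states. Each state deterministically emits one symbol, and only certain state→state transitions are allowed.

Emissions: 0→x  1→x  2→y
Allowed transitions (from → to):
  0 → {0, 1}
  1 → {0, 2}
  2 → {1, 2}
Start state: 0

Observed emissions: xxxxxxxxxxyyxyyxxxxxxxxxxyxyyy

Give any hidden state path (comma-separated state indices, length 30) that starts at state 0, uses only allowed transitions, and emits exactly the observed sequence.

  0: obs=x cand={0,1} pick 0 [start]
  1: obs=x cand={0,1} pick 0 [0->0 ok]
  2: obs=x cand={0,1} pick 0 [0->0 ok]
  3: obs=x cand={0,1} pick 1 [0->1 ok]
  4: obs=x cand={0,1} pick 0 [1->0 ok]
  5: obs=x cand={0,1} pick 0 [0->0 ok]
  6: obs=x cand={0,1} pick 1 [0->1 ok]
  7: obs=x cand={0,1} pick 0 [1->0 ok]
  8: obs=x cand={0,1} pick 0 [0->0 ok]
  9: obs=x cand={0,1} pick 1 [0->1 ok]
  10: obs=y cand={2} pick 2 [1->2 ok]
  11: obs=y cand={2} pick 2 [2->2 ok]
  12: obs=x cand={0,1} pick 1 [2->1 ok]
  13: obs=y cand={2} pick 2 [1->2 ok]
  14: obs=y cand={2} pick 2 [2->2 ok]
  15: obs=x cand={0,1} pick 1 [2->1 ok]
  16: obs=x cand={0,1} pick 0 [1->0 ok]
  17: obs=x cand={0,1} pick 1 [0->1 ok]
  18: obs=x cand={0,1} pick 0 [1->0 ok]
  19: obs=x cand={0,1} pick 0 [0->0 ok]
  20: obs=x cand={0,1} pick 0 [0->0 ok]
  21: obs=x cand={0,1} pick 1 [0->1 ok]
  22: obs=x cand={0,1} pick 0 [1->0 ok]
  23: obs=x cand={0,1} pick 0 [0->0 ok]
  24: obs=x cand={0,1} pick 1 [0->1 ok]
  25: obs=y cand={2} pick 2 [1->2 ok]
  26: obs=x cand={0,1} pick 1 [2->1 ok]
  27: obs=y cand={2} pick 2 [1->2 ok]
  28: obs=y cand={2} pick 2 [2->2 ok]
  29: obs=y cand={2} pick 2 [2->2 ok]

0,0,0,1,0,0,1,0,0,1,2,2,1,2,2,1,0,1,0,0,0,1,0,0,1,2,1,2,2,2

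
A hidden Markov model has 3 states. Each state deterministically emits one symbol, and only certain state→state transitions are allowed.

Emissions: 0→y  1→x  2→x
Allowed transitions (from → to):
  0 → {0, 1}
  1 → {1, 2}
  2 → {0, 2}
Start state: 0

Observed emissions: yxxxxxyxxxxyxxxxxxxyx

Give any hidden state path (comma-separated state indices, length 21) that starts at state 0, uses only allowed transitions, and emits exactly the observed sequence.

  pos 0: y in {0}, choose 0; start
  pos 1: x in {1,2}, choose 1; 0->1 ok
  pos 2: x in {1,2}, choose 1; 1->1 ok
  pos 3: x in {1,2}, choose 1; 1->1 ok
  pos 4: x in {1,2}, choose 2; 1->2 ok
  pos 5: x in {1,2}, choose 2; 2->2 ok
  pos 6: y in {0}, choose 0; 2->0 ok
  pos 7: x in {1,2}, choose 1; 0->1 ok
  pos 8: x in {1,2}, choose 2; 1->2 ok
  pos 9: x in {1,2}, choose 2; 2->2 ok
  pos 10: x in {1,2}, choose 2; 2->2 ok
  pos 11: y in {0}, choose 0; 2->0 ok
  pos 12: x in {1,2}, choose 1; 0->1 ok
  pos 13: x in {1,2}, choose 1; 1->1 ok
  pos 14: x in {1,2}, choose 1; 1->1 ok
  pos 15: x in {1,2}, choose 2; 1->2 ok
  pos 16: x in {1,2}, choose 2; 2->2 ok
  pos 17: x in {1,2}, choose 2; 2->2 ok
  pos 18: x in {1,2}, choose 2; 2->2 ok
  pos 19: y in {0}, choose 0; 2->0 ok
  pos 20: x in {1,2}, choose 1; 0->1 ok

0,1,1,1,2,2,0,1,2,2,2,0,1,1,1,2,2,2,2,0,1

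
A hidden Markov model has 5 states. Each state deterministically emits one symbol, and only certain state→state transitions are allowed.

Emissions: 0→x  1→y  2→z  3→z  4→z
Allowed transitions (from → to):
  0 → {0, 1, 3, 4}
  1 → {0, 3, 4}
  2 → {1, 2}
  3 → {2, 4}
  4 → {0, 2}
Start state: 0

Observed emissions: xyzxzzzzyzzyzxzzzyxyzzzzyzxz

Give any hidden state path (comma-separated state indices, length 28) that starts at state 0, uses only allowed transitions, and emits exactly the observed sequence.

  [0] x  {0}  => 0  start
  [1] y  {1}  => 1  0->1 ok
  [2] z  {2,3,4}  => 4  1->4 ok
  [3] x  {0}  => 0  4->0 ok
  [4] z  {2,3,4}  => 3  0->3 ok
  [5] z  {2,3,4}  => 2  3->2 ok
  [6] z  {2,3,4}  => 2  2->2 ok
  [7] z  {2,3,4}  => 2  2->2 ok
  [8] y  {1}  => 1  2->1 ok
  [9] z  {2,3,4}  => 4  1->4 ok
  [10] z  {2,3,4}  => 2  4->2 ok
  [11] y  {1}  => 1  2->1 ok
  [12] z  {2,3,4}  => 4  1->4 ok
  [13] x  {0}  => 0  4->0 ok
  [14] z  {2,3,4}  => 3  0->3 ok
  [15] z  {2,3,4}  => 2  3->2 ok
  [16] z  {2,3,4}  => 2  2->2 ok
  [17] y  {1}  => 1  2->1 ok
  [18] x  {0}  => 0  1->0 ok
  [19] y  {1}  => 1  0->1 ok
  [20] z  {2,3,4}  => 3  1->3 ok
  [21] z  {2,3,4}  => 4  3->4 ok
  [22] z  {2,3,4}  => 2  4->2 ok
  [23] z  {2,3,4}  => 2  2->2 ok
  [24] y  {1}  => 1  2->1 ok
  [25] z  {2,3,4}  => 4  1->4 ok
  [26] x  {0}  => 0  4->0 ok
  [27] z  {2,3,4}  => 3  0->3 ok

0,1,4,0,3,2,2,2,1,4,2,1,4,0,3,2,2,1,0,1,3,4,2,2,1,4,0,3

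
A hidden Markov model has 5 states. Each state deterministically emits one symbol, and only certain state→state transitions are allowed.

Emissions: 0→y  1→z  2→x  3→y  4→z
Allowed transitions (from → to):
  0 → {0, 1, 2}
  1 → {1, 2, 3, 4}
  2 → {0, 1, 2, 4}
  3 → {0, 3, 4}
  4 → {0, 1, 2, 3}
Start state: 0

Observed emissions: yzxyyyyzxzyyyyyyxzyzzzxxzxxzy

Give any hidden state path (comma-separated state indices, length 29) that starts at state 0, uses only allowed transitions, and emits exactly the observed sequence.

0,1,2,0,0,0,0,1,2,4,3,3,0,0,0,0,2,4,3,4,1,4,2,2,4,2,2,4,3

  [0] y  {0,3}  => 0  start
  [1] z  {1,4}  => 1  0->1 ok
  [2] x  {2}  => 2  1->2 ok
  [3] y  {0,3}  => 0  2->0 ok
  [4] y  {0,3}  => 0  0->0 ok
  [5] y  {0,3}  => 0  0->0 ok
  [6] y  {0,3}  => 0  0->0 ok
  [7] z  {1,4}  => 1  0->1 ok
  [8] x  {2}  => 2  1->2 ok
  [9] z  {1,4}  => 4  2->4 ok
  [10] y  {0,3}  => 3  4->3 ok
  [11] y  {0,3}  => 3  3->3 ok
  [12] y  {0,3}  => 0  3->0 ok
  [13] y  {0,3}  => 0  0->0 ok
  [14] y  {0,3}  => 0  0->0 ok
  [15] y  {0,3}  => 0  0->0 ok
  [16] x  {2}  => 2  0->2 ok
  [17] z  {1,4}  => 4  2->4 ok
  [18] y  {0,3}  => 3  4->3 ok
  [19] z  {1,4}  => 4  3->4 ok
  [20] z  {1,4}  => 1  4->1 ok
  [21] z  {1,4}  => 4  1->4 ok
  [22] x  {2}  => 2  4->2 ok
  [23] x  {2}  => 2  2->2 ok
  [24] z  {1,4}  => 4  2->4 ok
  [25] x  {2}  => 2  4->2 ok
  [26] x  {2}  => 2  2->2 ok
  [27] z  {1,4}  => 4  2->4 ok
  [28] y  {0,3}  => 3  4->3 ok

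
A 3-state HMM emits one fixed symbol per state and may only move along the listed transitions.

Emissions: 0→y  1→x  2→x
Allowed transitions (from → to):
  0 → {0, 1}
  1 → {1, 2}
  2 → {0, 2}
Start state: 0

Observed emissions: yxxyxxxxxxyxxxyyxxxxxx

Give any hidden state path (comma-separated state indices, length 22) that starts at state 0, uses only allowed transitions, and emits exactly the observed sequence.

  [0] y  {0}  => 0  start
  [1] x  {1,2}  => 1  0->1 ok
  [2] x  {1,2}  => 2  1->2 ok
  [3] y  {0}  => 0  2->0 ok
  [4] x  {1,2}  => 1  0->1 ok
  [5] x  {1,2}  => 1  1->1 ok
  [6] x  {1,2}  => 2  1->2 ok
  [7] x  {1,2}  => 2  2->2 ok
  [8] x  {1,2}  => 2  2->2 ok
  [9] x  {1,2}  => 2  2->2 ok
  [10] y  {0}  => 0  2->0 ok
  [11] x  {1,2}  => 1  0->1 ok
  [12] x  {1,2}  => 1  1->1 ok
  [13] x  {1,2}  => 2  1->2 ok
  [14] y  {0}  => 0  2->0 ok
  [15] y  {0}  => 0  0->0 ok
  [16] x  {1,2}  => 1  0->1 ok
  [17] x  {1,2}  => 1  1->1 ok
  [18] x  {1,2}  => 1  1->1 ok
  [19] x  {1,2}  => 1  1->1 ok
  [20] x  {1,2}  => 1  1->1 ok
  [21] x  {1,2}  => 2  1->2 ok

0,1,2,0,1,1,2,2,2,2,0,1,1,2,0,0,1,1,1,1,1,2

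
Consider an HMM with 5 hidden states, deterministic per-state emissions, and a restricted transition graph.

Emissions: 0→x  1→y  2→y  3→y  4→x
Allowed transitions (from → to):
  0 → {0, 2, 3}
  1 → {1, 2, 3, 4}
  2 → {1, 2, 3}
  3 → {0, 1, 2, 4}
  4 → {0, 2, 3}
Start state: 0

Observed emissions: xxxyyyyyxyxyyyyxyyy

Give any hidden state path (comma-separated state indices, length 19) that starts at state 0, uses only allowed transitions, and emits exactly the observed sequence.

  [0] x  {0,4}  => 0  start
  [1] x  {0,4}  => 0  0->0 ok
  [2] x  {0,4}  => 0  0->0 ok
  [3] y  {1,2,3}  => 2  0->2 ok
  [4] y  {1,2,3}  => 3  2->3 ok
  [5] y  {1,2,3}  => 1  3->1 ok
  [6] y  {1,2,3}  => 1  1->1 ok
  [7] y  {1,2,3}  => 3  1->3 ok
  [8] x  {0,4}  => 0  3->0 ok
  [9] y  {1,2,3}  => 3  0->3 ok
  [10] x  {0,4}  => 4  3->4 ok
  [11] y  {1,2,3}  => 2  4->2 ok
  [12] y  {1,2,3}  => 3  2->3 ok
  [13] y  {1,2,3}  => 1  3->1 ok
  [14] y  {1,2,3}  => 1  1->1 ok
  [15] x  {0,4}  => 4  1->4 ok
  [16] y  {1,2,3}  => 3  4->3 ok
  [17] y  {1,2,3}  => 2  3->2 ok
  [18] y  {1,2,3}  => 2  2->2 ok

0,0,0,2,3,1,1,3,0,3,4,2,3,1,1,4,3,2,2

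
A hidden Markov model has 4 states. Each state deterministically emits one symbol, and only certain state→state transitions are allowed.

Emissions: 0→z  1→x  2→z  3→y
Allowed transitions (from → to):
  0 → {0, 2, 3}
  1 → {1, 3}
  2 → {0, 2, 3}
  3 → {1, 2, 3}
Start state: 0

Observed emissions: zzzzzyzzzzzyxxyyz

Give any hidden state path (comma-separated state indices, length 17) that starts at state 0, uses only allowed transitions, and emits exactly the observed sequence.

0,0,2,0,0,3,2,2,0,0,2,3,1,1,3,3,2

  t0 'z' -> {0,2}, take 0 (start)
  t1 'z' -> {0,2}, take 0 (0->0 ok)
  t2 'z' -> {0,2}, take 2 (0->2 ok)
  t3 'z' -> {0,2}, take 0 (2->0 ok)
  t4 'z' -> {0,2}, take 0 (0->0 ok)
  t5 'y' -> {3}, take 3 (0->3 ok)
  t6 'z' -> {0,2}, take 2 (3->2 ok)
  t7 'z' -> {0,2}, take 2 (2->2 ok)
  t8 'z' -> {0,2}, take 0 (2->0 ok)
  t9 'z' -> {0,2}, take 0 (0->0 ok)
  t10 'z' -> {0,2}, take 2 (0->2 ok)
  t11 'y' -> {3}, take 3 (2->3 ok)
  t12 'x' -> {1}, take 1 (3->1 ok)
  t13 'x' -> {1}, take 1 (1->1 ok)
  t14 'y' -> {3}, take 3 (1->3 ok)
  t15 'y' -> {3}, take 3 (3->3 ok)
  t16 'z' -> {0,2}, take 2 (3->2 ok)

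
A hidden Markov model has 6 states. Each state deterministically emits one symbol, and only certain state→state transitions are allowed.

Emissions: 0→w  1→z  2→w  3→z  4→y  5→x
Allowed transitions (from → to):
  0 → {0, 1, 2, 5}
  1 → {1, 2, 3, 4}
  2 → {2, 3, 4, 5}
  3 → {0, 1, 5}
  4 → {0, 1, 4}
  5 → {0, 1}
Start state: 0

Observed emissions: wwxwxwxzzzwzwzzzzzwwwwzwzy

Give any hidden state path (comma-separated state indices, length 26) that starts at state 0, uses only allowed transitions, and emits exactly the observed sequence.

  0: obs=w cand={0,2} pick 0 [start]
  1: obs=w cand={0,2} pick 2 [0->2 ok]
  2: obs=x cand={5} pick 5 [2->5 ok]
  3: obs=w cand={0,2} pick 0 [5->0 ok]
  4: obs=x cand={5} pick 5 [0->5 ok]
  5: obs=w cand={0,2} pick 0 [5->0 ok]
  6: obs=x cand={5} pick 5 [0->5 ok]
  7: obs=z cand={1,3} pick 1 [5->1 ok]
  8: obs=z cand={1,3} pick 3 [1->3 ok]
  9: obs=z cand={1,3} pick 1 [3->1 ok]
  10: obs=w cand={0,2} pick 2 [1->2 ok]
  11: obs=z cand={1,3} pick 3 [2->3 ok]
  12: obs=w cand={0,2} pick 0 [3->0 ok]
  13: obs=z cand={1,3} pick 1 [0->1 ok]
  14: obs=z cand={1,3} pick 1 [1->1 ok]
  15: obs=z cand={1,3} pick 1 [1->1 ok]
  16: obs=z cand={1,3} pick 1 [1->1 ok]
  17: obs=z cand={1,3} pick 3 [1->3 ok]
  18: obs=w cand={0,2} pick 0 [3->0 ok]
  19: obs=w cand={0,2} pick 0 [0->0 ok]
  20: obs=w cand={0,2} pick 0 [0->0 ok]
  21: obs=w cand={0,2} pick 2 [0->2 ok]
  22: obs=z cand={1,3} pick 3 [2->3 ok]
  23: obs=w cand={0,2} pick 0 [3->0 ok]
  24: obs=z cand={1,3} pick 1 [0->1 ok]
  25: obs=y cand={4} pick 4 [1->4 ok]

0,2,5,0,5,0,5,1,3,1,2,3,0,1,1,1,1,3,0,0,0,2,3,0,1,4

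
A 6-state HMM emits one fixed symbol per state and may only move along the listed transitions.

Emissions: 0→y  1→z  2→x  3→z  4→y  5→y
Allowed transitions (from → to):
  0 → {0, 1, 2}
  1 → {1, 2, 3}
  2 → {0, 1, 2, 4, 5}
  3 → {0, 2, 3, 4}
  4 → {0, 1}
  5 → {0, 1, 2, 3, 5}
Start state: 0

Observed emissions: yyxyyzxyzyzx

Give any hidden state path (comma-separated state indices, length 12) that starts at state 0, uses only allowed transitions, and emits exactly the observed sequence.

0,0,2,4,0,1,2,5,3,4,1,2

  0: obs=y cand={0,4,5} pick 0 [start]
  1: obs=y cand={0,4,5} pick 0 [0->0 ok]
  2: obs=x cand={2} pick 2 [0->2 ok]
  3: obs=y cand={0,4,5} pick 4 [2->4 ok]
  4: obs=y cand={0,4,5} pick 0 [4->0 ok]
  5: obs=z cand={1,3} pick 1 [0->1 ok]
  6: obs=x cand={2} pick 2 [1->2 ok]
  7: obs=y cand={0,4,5} pick 5 [2->5 ok]
  8: obs=z cand={1,3} pick 3 [5->3 ok]
  9: obs=y cand={0,4,5} pick 4 [3->4 ok]
  10: obs=z cand={1,3} pick 1 [4->1 ok]
  11: obs=x cand={2} pick 2 [1->2 ok]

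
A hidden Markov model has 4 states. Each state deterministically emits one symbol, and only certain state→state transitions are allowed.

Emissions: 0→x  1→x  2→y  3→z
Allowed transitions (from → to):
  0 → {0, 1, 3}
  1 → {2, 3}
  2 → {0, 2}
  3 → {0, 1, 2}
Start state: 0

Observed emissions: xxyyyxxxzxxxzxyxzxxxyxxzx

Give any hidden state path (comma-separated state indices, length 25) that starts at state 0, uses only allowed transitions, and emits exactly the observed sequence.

  0: obs=x cand={0,1} pick 0 [start]
  1: obs=x cand={0,1} pick 1 [0->1 ok]
  2: obs=y cand={2} pick 2 [1->2 ok]
  3: obs=y cand={2} pick 2 [2->2 ok]
  4: obs=y cand={2} pick 2 [2->2 ok]
  5: obs=x cand={0,1} pick 0 [2->0 ok]
  6: obs=x cand={0,1} pick 0 [0->0 ok]
  7: obs=x cand={0,1} pick 1 [0->1 ok]
  8: obs=z cand={3} pick 3 [1->3 ok]
  9: obs=x cand={0,1} pick 0 [3->0 ok]
  10: obs=x cand={0,1} pick 0 [0->0 ok]
  11: obs=x cand={0,1} pick 1 [0->1 ok]
  12: obs=z cand={3} pick 3 [1->3 ok]
  13: obs=x cand={0,1} pick 1 [3->1 ok]
  14: obs=y cand={2} pick 2 [1->2 ok]
  15: obs=x cand={0,1} pick 0 [2->0 ok]
  16: obs=z cand={3} pick 3 [0->3 ok]
  17: obs=x cand={0,1} pick 0 [3->0 ok]
  18: obs=x cand={0,1} pick 0 [0->0 ok]
  19: obs=x cand={0,1} pick 1 [0->1 ok]
  20: obs=y cand={2} pick 2 [1->2 ok]
  21: obs=x cand={0,1} pick 0 [2->0 ok]
  22: obs=x cand={0,1} pick 0 [0->0 ok]
  23: obs=z cand={3} pick 3 [0->3 ok]
  24: obs=x cand={0,1} pick 0 [3->0 ok]

0,1,2,2,2,0,0,1,3,0,0,1,3,1,2,0,3,0,0,1,2,0,0,3,0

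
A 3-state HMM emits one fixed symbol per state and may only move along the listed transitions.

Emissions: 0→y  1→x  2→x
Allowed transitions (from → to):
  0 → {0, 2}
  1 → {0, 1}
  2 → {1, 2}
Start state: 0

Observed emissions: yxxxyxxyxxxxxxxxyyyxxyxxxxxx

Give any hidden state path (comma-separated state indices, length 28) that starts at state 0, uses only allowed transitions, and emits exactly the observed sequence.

  [0] y  {0}  => 0  start
  [1] x  {1,2}  => 2  0->2 ok
  [2] x  {1,2}  => 1  2->1 ok
  [3] x  {1,2}  => 1  1->1 ok
  [4] y  {0}  => 0  1->0 ok
  [5] x  {1,2}  => 2  0->2 ok
  [6] x  {1,2}  => 1  2->1 ok
  [7] y  {0}  => 0  1->0 ok
  [8] x  {1,2}  => 2  0->2 ok
  [9] x  {1,2}  => 2  2->2 ok
  [10] x  {1,2}  => 2  2->2 ok
  [11] x  {1,2}  => 2  2->2 ok
  [12] x  {1,2}  => 2  2->2 ok
  [13] x  {1,2}  => 1  2->1 ok
  [14] x  {1,2}  => 1  1->1 ok
  [15] x  {1,2}  => 1  1->1 ok
  [16] y  {0}  => 0  1->0 ok
  [17] y  {0}  => 0  0->0 ok
  [18] y  {0}  => 0  0->0 ok
  [19] x  {1,2}  => 2  0->2 ok
  [20] x  {1,2}  => 1  2->1 ok
  [21] y  {0}  => 0  1->0 ok
  [22] x  {1,2}  => 2  0->2 ok
  [23] x  {1,2}  => 2  2->2 ok
  [24] x  {1,2}  => 2  2->2 ok
  [25] x  {1,2}  => 1  2->1 ok
  [26] x  {1,2}  => 1  1->1 ok
  [27] x  {1,2}  => 1  1->1 ok

0,2,1,1,0,2,1,0,2,2,2,2,2,1,1,1,0,0,0,2,1,0,2,2,2,1,1,1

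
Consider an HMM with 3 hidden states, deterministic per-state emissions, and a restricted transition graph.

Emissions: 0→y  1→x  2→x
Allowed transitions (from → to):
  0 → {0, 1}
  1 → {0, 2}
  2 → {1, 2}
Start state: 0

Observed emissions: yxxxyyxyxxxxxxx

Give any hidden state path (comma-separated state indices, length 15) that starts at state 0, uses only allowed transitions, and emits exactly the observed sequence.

  [0] y  {0}  => 0  start
  [1] x  {1,2}  => 1  0->1 ok
  [2] x  {1,2}  => 2  1->2 ok
  [3] x  {1,2}  => 1  2->1 ok
  [4] y  {0}  => 0  1->0 ok
  [5] y  {0}  => 0  0->0 ok
  [6] x  {1,2}  => 1  0->1 ok
  [7] y  {0}  => 0  1->0 ok
  [8] x  {1,2}  => 1  0->1 ok
  [9] x  {1,2}  => 2  1->2 ok
  [10] x  {1,2}  => 2  2->2 ok
  [11] x  {1,2}  => 2  2->2 ok
  [12] x  {1,2}  => 1  2->1 ok
  [13] x  {1,2}  => 2  1->2 ok
  [14] x  {1,2}  => 1  2->1 ok

0,1,2,1,0,0,1,0,1,2,2,2,1,2,1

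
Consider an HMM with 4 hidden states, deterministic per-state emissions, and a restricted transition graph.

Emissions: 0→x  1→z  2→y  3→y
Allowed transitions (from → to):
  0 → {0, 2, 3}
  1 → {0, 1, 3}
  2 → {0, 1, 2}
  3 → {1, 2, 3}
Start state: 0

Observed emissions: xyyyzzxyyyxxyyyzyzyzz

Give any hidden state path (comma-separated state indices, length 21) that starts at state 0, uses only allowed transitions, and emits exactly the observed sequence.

0,3,3,3,1,1,0,3,3,2,0,0,2,2,2,1,3,1,3,1,1

  0: obs=x cand={0} pick 0 [start]
  1: obs=y cand={2,3} pick 3 [0->3 ok]
  2: obs=y cand={2,3} pick 3 [3->3 ok]
  3: obs=y cand={2,3} pick 3 [3->3 ok]
  4: obs=z cand={1} pick 1 [3->1 ok]
  5: obs=z cand={1} pick 1 [1->1 ok]
  6: obs=x cand={0} pick 0 [1->0 ok]
  7: obs=y cand={2,3} pick 3 [0->3 ok]
  8: obs=y cand={2,3} pick 3 [3->3 ok]
  9: obs=y cand={2,3} pick 2 [3->2 ok]
  10: obs=x cand={0} pick 0 [2->0 ok]
  11: obs=x cand={0} pick 0 [0->0 ok]
  12: obs=y cand={2,3} pick 2 [0->2 ok]
  13: obs=y cand={2,3} pick 2 [2->2 ok]
  14: obs=y cand={2,3} pick 2 [2->2 ok]
  15: obs=z cand={1} pick 1 [2->1 ok]
  16: obs=y cand={2,3} pick 3 [1->3 ok]
  17: obs=z cand={1} pick 1 [3->1 ok]
  18: obs=y cand={2,3} pick 3 [1->3 ok]
  19: obs=z cand={1} pick 1 [3->1 ok]
  20: obs=z cand={1} pick 1 [1->1 ok]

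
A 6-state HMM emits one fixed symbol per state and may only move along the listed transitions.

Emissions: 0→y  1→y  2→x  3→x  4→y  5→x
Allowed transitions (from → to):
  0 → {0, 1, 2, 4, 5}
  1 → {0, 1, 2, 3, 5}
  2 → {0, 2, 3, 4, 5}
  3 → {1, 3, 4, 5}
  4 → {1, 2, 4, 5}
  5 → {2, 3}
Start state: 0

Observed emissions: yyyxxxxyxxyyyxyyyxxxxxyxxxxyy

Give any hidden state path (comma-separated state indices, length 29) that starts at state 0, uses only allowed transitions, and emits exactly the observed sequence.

  t0 'y' -> {0,1,4}, take 0 (start)
  t1 'y' -> {0,1,4}, take 4 (0->4 ok)
  t2 'y' -> {0,1,4}, take 1 (4->1 ok)
  t3 'x' -> {2,3,5}, take 5 (1->5 ok)
  t4 'x' -> {2,3,5}, take 2 (5->2 ok)
  t5 'x' -> {2,3,5}, take 5 (2->5 ok)
  t6 'x' -> {2,3,5}, take 3 (5->3 ok)
  t7 'y' -> {0,1,4}, take 1 (3->1 ok)
  t8 'x' -> {2,3,5}, take 3 (1->3 ok)
  t9 'x' -> {2,3,5}, take 3 (3->3 ok)
  t10 'y' -> {0,1,4}, take 4 (3->4 ok)
  t11 'y' -> {0,1,4}, take 4 (4->4 ok)
  t12 'y' -> {0,1,4}, take 1 (4->1 ok)
  t13 'x' -> {2,3,5}, take 2 (1->2 ok)
  t14 'y' -> {0,1,4}, take 0 (2->0 ok)
  t15 'y' -> {0,1,4}, take 1 (0->1 ok)
  t16 'y' -> {0,1,4}, take 0 (1->0 ok)
  t17 'x' -> {2,3,5}, take 5 (0->5 ok)
  t18 'x' -> {2,3,5}, take 2 (5->2 ok)
  t19 'x' -> {2,3,5}, take 5 (2->5 ok)
  t20 'x' -> {2,3,5}, take 3 (5->3 ok)
  t21 'x' -> {2,3,5}, take 3 (3->3 ok)
  t22 'y' -> {0,1,4}, take 4 (3->4 ok)
  t23 'x' -> {2,3,5}, take 2 (4->2 ok)
  t24 'x' -> {2,3,5}, take 3 (2->3 ok)
  t25 'x' -> {2,3,5}, take 5 (3->5 ok)
  t26 'x' -> {2,3,5}, take 3 (5->3 ok)
  t27 'y' -> {0,1,4}, take 1 (3->1 ok)
  t28 'y' -> {0,1,4}, take 0 (1->0 ok)

0,4,1,5,2,5,3,1,3,3,4,4,1,2,0,1,0,5,2,5,3,3,4,2,3,5,3,1,0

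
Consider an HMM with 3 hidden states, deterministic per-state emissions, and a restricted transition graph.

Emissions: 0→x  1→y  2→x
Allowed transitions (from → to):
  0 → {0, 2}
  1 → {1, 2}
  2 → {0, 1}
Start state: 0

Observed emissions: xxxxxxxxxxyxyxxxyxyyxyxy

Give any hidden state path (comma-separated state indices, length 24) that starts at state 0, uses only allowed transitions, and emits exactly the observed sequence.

0,2,0,2,0,0,0,0,0,2,1,2,1,2,0,2,1,2,1,1,2,1,2,1

  pos 0: x in {0,2}, choose 0; start
  pos 1: x in {0,2}, choose 2; 0->2 ok
  pos 2: x in {0,2}, choose 0; 2->0 ok
  pos 3: x in {0,2}, choose 2; 0->2 ok
  pos 4: x in {0,2}, choose 0; 2->0 ok
  pos 5: x in {0,2}, choose 0; 0->0 ok
  pos 6: x in {0,2}, choose 0; 0->0 ok
  pos 7: x in {0,2}, choose 0; 0->0 ok
  pos 8: x in {0,2}, choose 0; 0->0 ok
  pos 9: x in {0,2}, choose 2; 0->2 ok
  pos 10: y in {1}, choose 1; 2->1 ok
  pos 11: x in {0,2}, choose 2; 1->2 ok
  pos 12: y in {1}, choose 1; 2->1 ok
  pos 13: x in {0,2}, choose 2; 1->2 ok
  pos 14: x in {0,2}, choose 0; 2->0 ok
  pos 15: x in {0,2}, choose 2; 0->2 ok
  pos 16: y in {1}, choose 1; 2->1 ok
  pos 17: x in {0,2}, choose 2; 1->2 ok
  pos 18: y in {1}, choose 1; 2->1 ok
  pos 19: y in {1}, choose 1; 1->1 ok
  pos 20: x in {0,2}, choose 2; 1->2 ok
  pos 21: y in {1}, choose 1; 2->1 ok
  pos 22: x in {0,2}, choose 2; 1->2 ok
  pos 23: y in {1}, choose 1; 2->1 ok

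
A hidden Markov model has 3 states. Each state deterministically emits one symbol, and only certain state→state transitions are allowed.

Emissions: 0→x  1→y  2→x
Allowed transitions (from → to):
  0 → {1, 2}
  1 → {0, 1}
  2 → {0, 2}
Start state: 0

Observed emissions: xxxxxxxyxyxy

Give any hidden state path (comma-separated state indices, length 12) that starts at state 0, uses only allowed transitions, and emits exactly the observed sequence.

0,2,2,2,2,2,0,1,0,1,0,1

  0: obs=x cand={0,2} pick 0 [start]
  1: obs=x cand={0,2} pick 2 [0->2 ok]
  2: obs=x cand={0,2} pick 2 [2->2 ok]
  3: obs=x cand={0,2} pick 2 [2->2 ok]
  4: obs=x cand={0,2} pick 2 [2->2 ok]
  5: obs=x cand={0,2} pick 2 [2->2 ok]
  6: obs=x cand={0,2} pick 0 [2->0 ok]
  7: obs=y cand={1} pick 1 [0->1 ok]
  8: obs=x cand={0,2} pick 0 [1->0 ok]
  9: obs=y cand={1} pick 1 [0->1 ok]
  10: obs=x cand={0,2} pick 0 [1->0 ok]
  11: obs=y cand={1} pick 1 [0->1 ok]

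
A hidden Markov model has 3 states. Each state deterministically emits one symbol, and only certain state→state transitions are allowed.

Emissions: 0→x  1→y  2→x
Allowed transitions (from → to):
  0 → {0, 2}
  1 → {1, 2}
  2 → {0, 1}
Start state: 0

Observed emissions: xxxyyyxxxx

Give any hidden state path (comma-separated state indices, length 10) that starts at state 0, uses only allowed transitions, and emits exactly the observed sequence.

0,0,2,1,1,1,2,0,0,0

  pos 0: x in {0,2}, choose 0; start
  pos 1: x in {0,2}, choose 0; 0->0 ok
  pos 2: x in {0,2}, choose 2; 0->2 ok
  pos 3: y in {1}, choose 1; 2->1 ok
  pos 4: y in {1}, choose 1; 1->1 ok
  pos 5: y in {1}, choose 1; 1->1 ok
  pos 6: x in {0,2}, choose 2; 1->2 ok
  pos 7: x in {0,2}, choose 0; 2->0 ok
  pos 8: x in {0,2}, choose 0; 0->0 ok
  pos 9: x in {0,2}, choose 0; 0->0 ok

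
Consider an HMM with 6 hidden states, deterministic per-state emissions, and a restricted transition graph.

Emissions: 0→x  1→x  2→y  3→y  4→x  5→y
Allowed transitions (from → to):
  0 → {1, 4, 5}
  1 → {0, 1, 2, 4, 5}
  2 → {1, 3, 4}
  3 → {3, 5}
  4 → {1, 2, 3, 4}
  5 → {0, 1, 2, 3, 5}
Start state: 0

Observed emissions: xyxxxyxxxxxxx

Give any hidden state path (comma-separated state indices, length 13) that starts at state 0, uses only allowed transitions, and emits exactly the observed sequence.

  t0 'x' -> {0,1,4}, take 0 (start)
  t1 'y' -> {2,3,5}, take 5 (0->5 ok)
  t2 'x' -> {0,1,4}, take 0 (5->0 ok)
  t3 'x' -> {0,1,4}, take 1 (0->1 ok)
  t4 'x' -> {0,1,4}, take 0 (1->0 ok)
  t5 'y' -> {2,3,5}, take 5 (0->5 ok)
  t6 'x' -> {0,1,4}, take 0 (5->0 ok)
  t7 'x' -> {0,1,4}, take 4 (0->4 ok)
  t8 'x' -> {0,1,4}, take 4 (4->4 ok)
  t9 'x' -> {0,1,4}, take 4 (4->4 ok)
  t10 'x' -> {0,1,4}, take 4 (4->4 ok)
  t11 'x' -> {0,1,4}, take 4 (4->4 ok)
  t12 'x' -> {0,1,4}, take 1 (4->1 ok)

0,5,0,1,0,5,0,4,4,4,4,4,1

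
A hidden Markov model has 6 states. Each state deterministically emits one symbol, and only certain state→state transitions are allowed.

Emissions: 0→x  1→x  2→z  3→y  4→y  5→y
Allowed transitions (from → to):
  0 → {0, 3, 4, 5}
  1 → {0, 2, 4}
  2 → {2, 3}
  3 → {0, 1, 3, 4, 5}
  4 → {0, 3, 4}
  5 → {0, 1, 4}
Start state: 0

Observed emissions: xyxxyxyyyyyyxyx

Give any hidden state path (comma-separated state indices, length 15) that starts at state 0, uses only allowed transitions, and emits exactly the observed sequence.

  [0] x  {0,1}  => 0  start
  [1] y  {3,4,5}  => 3  0->3 ok
  [2] x  {0,1}  => 1  3->1 ok
  [3] x  {0,1}  => 0  1->0 ok
  [4] y  {3,4,5}  => 3  0->3 ok
  [5] x  {0,1}  => 0  3->0 ok
  [6] y  {3,4,5}  => 3  0->3 ok
  [7] y  {3,4,5}  => 4  3->4 ok
  [8] y  {3,4,5}  => 4  4->4 ok
  [9] y  {3,4,5}  => 3  4->3 ok
  [10] y  {3,4,5}  => 3  3->3 ok
  [11] y  {3,4,5}  => 4  3->4 ok
  [12] x  {0,1}  => 0  4->0 ok
  [13] y  {3,4,5}  => 5  0->5 ok
  [14] x  {0,1}  => 1  5->1 ok

0,3,1,0,3,0,3,4,4,3,3,4,0,5,1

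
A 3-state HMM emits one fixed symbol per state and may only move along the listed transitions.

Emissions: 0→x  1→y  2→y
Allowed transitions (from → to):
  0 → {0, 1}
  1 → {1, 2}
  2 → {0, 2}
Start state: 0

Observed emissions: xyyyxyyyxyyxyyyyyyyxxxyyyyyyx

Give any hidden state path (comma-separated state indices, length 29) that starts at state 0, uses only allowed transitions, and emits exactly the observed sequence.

0,1,2,2,0,1,1,2,0,1,2,0,1,1,1,1,1,2,2,0,0,0,1,1,1,1,1,2,0

  [0] x  {0}  => 0  start
  [1] y  {1,2}  => 1  0->1 ok
  [2] y  {1,2}  => 2  1->2 ok
  [3] y  {1,2}  => 2  2->2 ok
  [4] x  {0}  => 0  2->0 ok
  [5] y  {1,2}  => 1  0->1 ok
  [6] y  {1,2}  => 1  1->1 ok
  [7] y  {1,2}  => 2  1->2 ok
  [8] x  {0}  => 0  2->0 ok
  [9] y  {1,2}  => 1  0->1 ok
  [10] y  {1,2}  => 2  1->2 ok
  [11] x  {0}  => 0  2->0 ok
  [12] y  {1,2}  => 1  0->1 ok
  [13] y  {1,2}  => 1  1->1 ok
  [14] y  {1,2}  => 1  1->1 ok
  [15] y  {1,2}  => 1  1->1 ok
  [16] y  {1,2}  => 1  1->1 ok
  [17] y  {1,2}  => 2  1->2 ok
  [18] y  {1,2}  => 2  2->2 ok
  [19] x  {0}  => 0  2->0 ok
  [20] x  {0}  => 0  0->0 ok
  [21] x  {0}  => 0  0->0 ok
  [22] y  {1,2}  => 1  0->1 ok
  [23] y  {1,2}  => 1  1->1 ok
  [24] y  {1,2}  => 1  1->1 ok
  [25] y  {1,2}  => 1  1->1 ok
  [26] y  {1,2}  => 1  1->1 ok
  [27] y  {1,2}  => 2  1->2 ok
  [28] x  {0}  => 0  2->0 ok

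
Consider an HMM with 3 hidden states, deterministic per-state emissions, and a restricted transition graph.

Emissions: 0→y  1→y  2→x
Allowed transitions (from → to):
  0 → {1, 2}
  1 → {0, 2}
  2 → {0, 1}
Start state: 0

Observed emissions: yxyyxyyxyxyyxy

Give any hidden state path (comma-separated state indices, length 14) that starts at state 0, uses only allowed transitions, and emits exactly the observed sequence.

0,2,0,1,2,0,1,2,0,2,0,1,2,0

  t0 'y' -> {0,1}, take 0 (start)
  t1 'x' -> {2}, take 2 (0->2 ok)
  t2 'y' -> {0,1}, take 0 (2->0 ok)
  t3 'y' -> {0,1}, take 1 (0->1 ok)
  t4 'x' -> {2}, take 2 (1->2 ok)
  t5 'y' -> {0,1}, take 0 (2->0 ok)
  t6 'y' -> {0,1}, take 1 (0->1 ok)
  t7 'x' -> {2}, take 2 (1->2 ok)
  t8 'y' -> {0,1}, take 0 (2->0 ok)
  t9 'x' -> {2}, take 2 (0->2 ok)
  t10 'y' -> {0,1}, take 0 (2->0 ok)
  t11 'y' -> {0,1}, take 1 (0->1 ok)
  t12 'x' -> {2}, take 2 (1->2 ok)
  t13 'y' -> {0,1}, take 0 (2->0 ok)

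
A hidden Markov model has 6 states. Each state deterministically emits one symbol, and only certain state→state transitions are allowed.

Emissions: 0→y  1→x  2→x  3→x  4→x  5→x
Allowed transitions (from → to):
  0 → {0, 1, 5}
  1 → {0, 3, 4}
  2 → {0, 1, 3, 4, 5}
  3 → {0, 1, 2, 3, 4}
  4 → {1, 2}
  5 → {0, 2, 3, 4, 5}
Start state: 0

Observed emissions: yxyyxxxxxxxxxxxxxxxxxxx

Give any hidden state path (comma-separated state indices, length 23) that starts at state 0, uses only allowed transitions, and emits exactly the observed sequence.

0,5,0,0,5,2,5,4,2,3,4,2,1,3,1,3,2,5,4,1,3,4,1

  0: obs=y cand={0} pick 0 [start]
  1: obs=x cand={1,2,3,4,5} pick 5 [0->5 ok]
  2: obs=y cand={0} pick 0 [5->0 ok]
  3: obs=y cand={0} pick 0 [0->0 ok]
  4: obs=x cand={1,2,3,4,5} pick 5 [0->5 ok]
  5: obs=x cand={1,2,3,4,5} pick 2 [5->2 ok]
  6: obs=x cand={1,2,3,4,5} pick 5 [2->5 ok]
  7: obs=x cand={1,2,3,4,5} pick 4 [5->4 ok]
  8: obs=x cand={1,2,3,4,5} pick 2 [4->2 ok]
  9: obs=x cand={1,2,3,4,5} pick 3 [2->3 ok]
  10: obs=x cand={1,2,3,4,5} pick 4 [3->4 ok]
  11: obs=x cand={1,2,3,4,5} pick 2 [4->2 ok]
  12: obs=x cand={1,2,3,4,5} pick 1 [2->1 ok]
  13: obs=x cand={1,2,3,4,5} pick 3 [1->3 ok]
  14: obs=x cand={1,2,3,4,5} pick 1 [3->1 ok]
  15: obs=x cand={1,2,3,4,5} pick 3 [1->3 ok]
  16: obs=x cand={1,2,3,4,5} pick 2 [3->2 ok]
  17: obs=x cand={1,2,3,4,5} pick 5 [2->5 ok]
  18: obs=x cand={1,2,3,4,5} pick 4 [5->4 ok]
  19: obs=x cand={1,2,3,4,5} pick 1 [4->1 ok]
  20: obs=x cand={1,2,3,4,5} pick 3 [1->3 ok]
  21: obs=x cand={1,2,3,4,5} pick 4 [3->4 ok]
  22: obs=x cand={1,2,3,4,5} pick 1 [4->1 ok]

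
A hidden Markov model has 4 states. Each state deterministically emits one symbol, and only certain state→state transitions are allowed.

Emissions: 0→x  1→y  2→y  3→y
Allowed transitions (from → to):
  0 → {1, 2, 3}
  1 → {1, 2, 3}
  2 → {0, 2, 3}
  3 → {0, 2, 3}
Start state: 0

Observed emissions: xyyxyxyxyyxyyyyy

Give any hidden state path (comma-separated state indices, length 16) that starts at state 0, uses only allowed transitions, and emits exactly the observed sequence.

0,3,3,0,3,0,3,0,2,3,0,1,2,2,2,2

  [0] x  {0}  => 0  start
  [1] y  {1,2,3}  => 3  0->3 ok
  [2] y  {1,2,3}  => 3  3->3 ok
  [3] x  {0}  => 0  3->0 ok
  [4] y  {1,2,3}  => 3  0->3 ok
  [5] x  {0}  => 0  3->0 ok
  [6] y  {1,2,3}  => 3  0->3 ok
  [7] x  {0}  => 0  3->0 ok
  [8] y  {1,2,3}  => 2  0->2 ok
  [9] y  {1,2,3}  => 3  2->3 ok
  [10] x  {0}  => 0  3->0 ok
  [11] y  {1,2,3}  => 1  0->1 ok
  [12] y  {1,2,3}  => 2  1->2 ok
  [13] y  {1,2,3}  => 2  2->2 ok
  [14] y  {1,2,3}  => 2  2->2 ok
  [15] y  {1,2,3}  => 2  2->2 ok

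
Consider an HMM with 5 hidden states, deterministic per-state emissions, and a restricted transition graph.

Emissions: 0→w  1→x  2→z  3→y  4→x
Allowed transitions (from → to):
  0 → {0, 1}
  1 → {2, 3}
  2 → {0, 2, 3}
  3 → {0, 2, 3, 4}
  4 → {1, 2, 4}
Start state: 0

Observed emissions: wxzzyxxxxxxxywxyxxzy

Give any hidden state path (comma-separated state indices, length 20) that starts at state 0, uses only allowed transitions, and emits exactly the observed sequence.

  [0] w  {0}  => 0  start
  [1] x  {1,4}  => 1  0->1 ok
  [2] z  {2}  => 2  1->2 ok
  [3] z  {2}  => 2  2->2 ok
  [4] y  {3}  => 3  2->3 ok
  [5] x  {1,4}  => 4  3->4 ok
  [6] x  {1,4}  => 4  4->4 ok
  [7] x  {1,4}  => 4  4->4 ok
  [8] x  {1,4}  => 4  4->4 ok
  [9] x  {1,4}  => 4  4->4 ok
  [10] x  {1,4}  => 4  4->4 ok
  [11] x  {1,4}  => 1  4->1 ok
  [12] y  {3}  => 3  1->3 ok
  [13] w  {0}  => 0  3->0 ok
  [14] x  {1,4}  => 1  0->1 ok
  [15] y  {3}  => 3  1->3 ok
  [16] x  {1,4}  => 4  3->4 ok
  [17] x  {1,4}  => 1  4->1 ok
  [18] z  {2}  => 2  1->2 ok
  [19] y  {3}  => 3  2->3 ok

0,1,2,2,3,4,4,4,4,4,4,1,3,0,1,3,4,1,2,3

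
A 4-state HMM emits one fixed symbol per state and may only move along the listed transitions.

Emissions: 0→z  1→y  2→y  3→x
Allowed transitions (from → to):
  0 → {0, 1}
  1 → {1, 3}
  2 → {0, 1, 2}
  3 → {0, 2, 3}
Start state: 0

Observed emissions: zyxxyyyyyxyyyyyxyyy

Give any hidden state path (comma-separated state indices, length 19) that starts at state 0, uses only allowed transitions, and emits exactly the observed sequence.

0,1,3,3,2,1,1,1,1,3,2,2,2,2,1,3,2,1,1

  pos 0: z in {0}, choose 0; start
  pos 1: y in {1,2}, choose 1; 0->1 ok
  pos 2: x in {3}, choose 3; 1->3 ok
  pos 3: x in {3}, choose 3; 3->3 ok
  pos 4: y in {1,2}, choose 2; 3->2 ok
  pos 5: y in {1,2}, choose 1; 2->1 ok
  pos 6: y in {1,2}, choose 1; 1->1 ok
  pos 7: y in {1,2}, choose 1; 1->1 ok
  pos 8: y in {1,2}, choose 1; 1->1 ok
  pos 9: x in {3}, choose 3; 1->3 ok
  pos 10: y in {1,2}, choose 2; 3->2 ok
  pos 11: y in {1,2}, choose 2; 2->2 ok
  pos 12: y in {1,2}, choose 2; 2->2 ok
  pos 13: y in {1,2}, choose 2; 2->2 ok
  pos 14: y in {1,2}, choose 1; 2->1 ok
  pos 15: x in {3}, choose 3; 1->3 ok
  pos 16: y in {1,2}, choose 2; 3->2 ok
  pos 17: y in {1,2}, choose 1; 2->1 ok
  pos 18: y in {1,2}, choose 1; 1->1 ok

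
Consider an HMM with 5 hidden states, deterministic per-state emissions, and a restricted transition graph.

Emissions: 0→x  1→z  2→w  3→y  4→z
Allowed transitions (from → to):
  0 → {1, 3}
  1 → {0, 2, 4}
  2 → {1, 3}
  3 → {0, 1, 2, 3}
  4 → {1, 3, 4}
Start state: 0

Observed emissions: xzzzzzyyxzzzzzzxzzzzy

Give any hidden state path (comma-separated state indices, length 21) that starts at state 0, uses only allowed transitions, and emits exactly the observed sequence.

  t0 'x' -> {0}, take 0 (start)
  t1 'z' -> {1,4}, take 1 (0->1 ok)
  t2 'z' -> {1,4}, take 4 (1->4 ok)
  t3 'z' -> {1,4}, take 4 (4->4 ok)
  t4 'z' -> {1,4}, take 1 (4->1 ok)
  t5 'z' -> {1,4}, take 4 (1->4 ok)
  t6 'y' -> {3}, take 3 (4->3 ok)
  t7 'y' -> {3}, take 3 (3->3 ok)
  t8 'x' -> {0}, take 0 (3->0 ok)
  t9 'z' -> {1,4}, take 1 (0->1 ok)
  t10 'z' -> {1,4}, take 4 (1->4 ok)
  t11 'z' -> {1,4}, take 1 (4->1 ok)
  t12 'z' -> {1,4}, take 4 (1->4 ok)
  t13 'z' -> {1,4}, take 4 (4->4 ok)
  t14 'z' -> {1,4}, take 1 (4->1 ok)
  t15 'x' -> {0}, take 0 (1->0 ok)
  t16 'z' -> {1,4}, take 1 (0->1 ok)
  t17 'z' -> {1,4}, take 4 (1->4 ok)
  t18 'z' -> {1,4}, take 4 (4->4 ok)
  t19 'z' -> {1,4}, take 4 (4->4 ok)
  t20 'y' -> {3}, take 3 (4->3 ok)

0,1,4,4,1,4,3,3,0,1,4,1,4,4,1,0,1,4,4,4,3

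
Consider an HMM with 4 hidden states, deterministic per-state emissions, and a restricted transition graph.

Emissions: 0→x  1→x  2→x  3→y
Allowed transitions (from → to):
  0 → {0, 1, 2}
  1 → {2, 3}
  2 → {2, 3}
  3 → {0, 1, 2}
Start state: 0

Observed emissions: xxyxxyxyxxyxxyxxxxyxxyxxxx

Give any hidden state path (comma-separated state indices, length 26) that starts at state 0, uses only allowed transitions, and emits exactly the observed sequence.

0,2,3,2,2,3,2,3,1,2,3,0,1,3,0,0,0,2,3,2,2,3,2,2,2,2

  0: obs=x cand={0,1,2} pick 0 [start]
  1: obs=x cand={0,1,2} pick 2 [0->2 ok]
  2: obs=y cand={3} pick 3 [2->3 ok]
  3: obs=x cand={0,1,2} pick 2 [3->2 ok]
  4: obs=x cand={0,1,2} pick 2 [2->2 ok]
  5: obs=y cand={3} pick 3 [2->3 ok]
  6: obs=x cand={0,1,2} pick 2 [3->2 ok]
  7: obs=y cand={3} pick 3 [2->3 ok]
  8: obs=x cand={0,1,2} pick 1 [3->1 ok]
  9: obs=x cand={0,1,2} pick 2 [1->2 ok]
  10: obs=y cand={3} pick 3 [2->3 ok]
  11: obs=x cand={0,1,2} pick 0 [3->0 ok]
  12: obs=x cand={0,1,2} pick 1 [0->1 ok]
  13: obs=y cand={3} pick 3 [1->3 ok]
  14: obs=x cand={0,1,2} pick 0 [3->0 ok]
  15: obs=x cand={0,1,2} pick 0 [0->0 ok]
  16: obs=x cand={0,1,2} pick 0 [0->0 ok]
  17: obs=x cand={0,1,2} pick 2 [0->2 ok]
  18: obs=y cand={3} pick 3 [2->3 ok]
  19: obs=x cand={0,1,2} pick 2 [3->2 ok]
  20: obs=x cand={0,1,2} pick 2 [2->2 ok]
  21: obs=y cand={3} pick 3 [2->3 ok]
  22: obs=x cand={0,1,2} pick 2 [3->2 ok]
  23: obs=x cand={0,1,2} pick 2 [2->2 ok]
  24: obs=x cand={0,1,2} pick 2 [2->2 ok]
  25: obs=x cand={0,1,2} pick 2 [2->2 ok]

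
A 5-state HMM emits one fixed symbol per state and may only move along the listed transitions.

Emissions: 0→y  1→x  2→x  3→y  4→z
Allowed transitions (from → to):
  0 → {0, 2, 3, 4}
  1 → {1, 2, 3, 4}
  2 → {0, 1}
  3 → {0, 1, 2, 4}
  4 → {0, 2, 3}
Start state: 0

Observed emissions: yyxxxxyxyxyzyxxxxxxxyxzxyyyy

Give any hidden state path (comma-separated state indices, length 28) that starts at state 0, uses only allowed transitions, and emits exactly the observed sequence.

  pos 0: y in {0,3}, choose 0; start
  pos 1: y in {0,3}, choose 3; 0->3 ok
  pos 2: x in {1,2}, choose 2; 3->2 ok
  pos 3: x in {1,2}, choose 1; 2->1 ok
  pos 4: x in {1,2}, choose 1; 1->1 ok
  pos 5: x in {1,2}, choose 2; 1->2 ok
  pos 6: y in {0,3}, choose 0; 2->0 ok
  pos 7: x in {1,2}, choose 2; 0->2 ok
  pos 8: y in {0,3}, choose 0; 2->0 ok
  pos 9: x in {1,2}, choose 2; 0->2 ok
  pos 10: y in {0,3}, choose 0; 2->0 ok
  pos 11: z in {4}, choose 4; 0->4 ok
  pos 12: y in {0,3}, choose 3; 4->3 ok
  pos 13: x in {1,2}, choose 1; 3->1 ok
  pos 14: x in {1,2}, choose 1; 1->1 ok
  pos 15: x in {1,2}, choose 2; 1->2 ok
  pos 16: x in {1,2}, choose 1; 2->1 ok
  pos 17: x in {1,2}, choose 1; 1->1 ok
  pos 18: x in {1,2}, choose 1; 1->1 ok
  pos 19: x in {1,2}, choose 1; 1->1 ok
  pos 20: y in {0,3}, choose 3; 1->3 ok
  pos 21: x in {1,2}, choose 1; 3->1 ok
  pos 22: z in {4}, choose 4; 1->4 ok
  pos 23: x in {1,2}, choose 2; 4->2 ok
  pos 24: y in {0,3}, choose 0; 2->0 ok
  pos 25: y in {0,3}, choose 0; 0->0 ok
  pos 26: y in {0,3}, choose 0; 0->0 ok
  pos 27: y in {0,3}, choose 3; 0->3 ok

0,3,2,1,1,2,0,2,0,2,0,4,3,1,1,2,1,1,1,1,3,1,4,2,0,0,0,3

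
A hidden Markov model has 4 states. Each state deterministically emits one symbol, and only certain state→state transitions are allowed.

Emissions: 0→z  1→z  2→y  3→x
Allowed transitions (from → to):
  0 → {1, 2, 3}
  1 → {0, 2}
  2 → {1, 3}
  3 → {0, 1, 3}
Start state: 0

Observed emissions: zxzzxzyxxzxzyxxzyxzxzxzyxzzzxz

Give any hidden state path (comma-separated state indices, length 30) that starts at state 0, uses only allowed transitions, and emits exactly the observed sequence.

  [0] z  {0,1}  => 0  start
  [1] x  {3}  => 3  0->3 ok
  [2] z  {0,1}  => 1  3->1 ok
  [3] z  {0,1}  => 0  1->0 ok
  [4] x  {3}  => 3  0->3 ok
  [5] z  {0,1}  => 0  3->0 ok
  [6] y  {2}  => 2  0->2 ok
  [7] x  {3}  => 3  2->3 ok
  [8] x  {3}  => 3  3->3 ok
  [9] z  {0,1}  => 0  3->0 ok
  [10] x  {3}  => 3  0->3 ok
  [11] z  {0,1}  => 0  3->0 ok
  [12] y  {2}  => 2  0->2 ok
  [13] x  {3}  => 3  2->3 ok
  [14] x  {3}  => 3  3->3 ok
  [15] z  {0,1}  => 1  3->1 ok
  [16] y  {2}  => 2  1->2 ok
  [17] x  {3}  => 3  2->3 ok
  [18] z  {0,1}  => 0  3->0 ok
  [19] x  {3}  => 3  0->3 ok
  [20] z  {0,1}  => 0  3->0 ok
  [21] x  {3}  => 3  0->3 ok
  [22] z  {0,1}  => 0  3->0 ok
  [23] y  {2}  => 2  0->2 ok
  [24] x  {3}  => 3  2->3 ok
  [25] z  {0,1}  => 0  3->0 ok
  [26] z  {0,1}  => 1  0->1 ok
  [27] z  {0,1}  => 0  1->0 ok
  [28] x  {3}  => 3  0->3 ok
  [29] z  {0,1}  => 1  3->1 ok

0,3,1,0,3,0,2,3,3,0,3,0,2,3,3,1,2,3,0,3,0,3,0,2,3,0,1,0,3,1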